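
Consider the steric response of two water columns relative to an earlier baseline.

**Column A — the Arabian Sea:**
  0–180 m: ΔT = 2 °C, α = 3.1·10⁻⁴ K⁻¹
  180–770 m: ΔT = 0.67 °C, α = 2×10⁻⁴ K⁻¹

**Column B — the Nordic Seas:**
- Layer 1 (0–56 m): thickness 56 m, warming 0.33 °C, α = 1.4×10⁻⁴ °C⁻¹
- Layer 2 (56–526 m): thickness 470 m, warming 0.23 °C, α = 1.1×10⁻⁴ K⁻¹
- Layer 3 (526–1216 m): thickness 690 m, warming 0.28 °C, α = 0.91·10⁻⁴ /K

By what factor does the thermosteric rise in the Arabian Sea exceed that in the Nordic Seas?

a factor of 5.9

A 0–180 m: 2 × 180 × 3.1×10⁻⁴ = 0.11160 m
A 180–770 m: 2×10⁻⁴ × 0.67 × 590 = 0.07906 m
A total: 0.19066 m
B 1.4×10⁻⁴ × 0.33 × 56 = 0.0025872 m
B 56–526 m: 470 × 0.23 × 1.1×10⁻⁴ = 0.011891 m
B 0.91×10⁻⁴ × 690 × 0.28 = 0.0175812 m
B total: 0.0320594 m
Ratio: 0.19066 / 0.0320594 ≈ 5.947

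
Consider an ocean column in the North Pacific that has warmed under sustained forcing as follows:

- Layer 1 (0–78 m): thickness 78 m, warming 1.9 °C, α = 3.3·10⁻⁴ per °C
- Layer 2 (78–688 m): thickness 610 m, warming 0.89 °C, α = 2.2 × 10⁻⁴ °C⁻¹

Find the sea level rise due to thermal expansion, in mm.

0–78 m: 1.9 × 78 × 3.3×10⁻⁴ = 0.048906 m
Layer 2: 0.89 × 2.2×10⁻⁴ × 610 = 0.119438 m
Δh = 0.048906 + 0.119438 = 0.168344 m

about 170 mm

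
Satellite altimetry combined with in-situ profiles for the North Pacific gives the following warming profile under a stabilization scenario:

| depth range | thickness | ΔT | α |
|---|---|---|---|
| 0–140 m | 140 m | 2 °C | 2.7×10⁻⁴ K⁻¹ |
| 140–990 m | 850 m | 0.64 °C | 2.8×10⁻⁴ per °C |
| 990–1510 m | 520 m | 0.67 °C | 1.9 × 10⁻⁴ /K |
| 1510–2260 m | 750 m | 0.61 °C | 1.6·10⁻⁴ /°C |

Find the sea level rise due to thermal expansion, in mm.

0–140 m: 2 × 140 × 2.7×10⁻⁴ = 0.07560 m
0.64 × 2.8×10⁻⁴ × 850 = 0.15232 m
520 × 1.9×10⁻⁴ × 0.67 = 0.066196 m
Layer 4: 750 × 0.61 × 1.6×10⁻⁴ = 0.07320 m
Δh = 0.07560 + 0.15232 + 0.066196 + 0.07320 = 0.367316 m

Δh = 370 mm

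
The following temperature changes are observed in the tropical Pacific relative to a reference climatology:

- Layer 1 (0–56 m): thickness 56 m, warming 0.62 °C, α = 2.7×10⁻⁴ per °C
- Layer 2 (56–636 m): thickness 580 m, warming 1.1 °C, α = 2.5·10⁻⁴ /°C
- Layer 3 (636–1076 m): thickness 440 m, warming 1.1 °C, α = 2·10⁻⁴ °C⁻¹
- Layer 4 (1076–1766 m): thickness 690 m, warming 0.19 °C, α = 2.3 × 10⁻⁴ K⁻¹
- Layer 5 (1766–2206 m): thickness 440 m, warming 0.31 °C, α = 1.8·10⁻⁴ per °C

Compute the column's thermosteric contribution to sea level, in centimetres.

0–56 m: 2.7×10⁻⁴ × 56 × 0.62 = 0.0093744 m
1.1 × 2.5×10⁻⁴ × 580 = 0.15950 m
2×10⁻⁴ × 1.1 × 440 = 0.09680 m
2.3×10⁻⁴ × 0.19 × 690 = 0.030153 m
1766–2206 m: 0.31 × 1.8×10⁻⁴ × 440 = 0.024552 m
Δh = 0.0093744 + 0.15950 + 0.09680 + 0.030153 + 0.024552 = 0.3203794 m

32 cm of thermosteric rise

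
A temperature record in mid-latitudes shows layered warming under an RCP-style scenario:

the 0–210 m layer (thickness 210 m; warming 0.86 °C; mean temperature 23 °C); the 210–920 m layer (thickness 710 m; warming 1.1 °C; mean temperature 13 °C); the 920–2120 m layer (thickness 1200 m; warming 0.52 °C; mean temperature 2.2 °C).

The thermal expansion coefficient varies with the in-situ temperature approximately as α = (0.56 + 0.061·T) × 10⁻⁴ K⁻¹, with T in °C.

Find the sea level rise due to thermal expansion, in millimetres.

Layer 1: α = (0.56 + 0.061×23)×10⁻⁴ = 1.963×10⁻⁴ K⁻¹
Layer 2: α = (0.56 + 0.061×13)×10⁻⁴ = 1.353×10⁻⁴ K⁻¹
Layer 3: α = (0.56 + 0.061×2.2)×10⁻⁴ = 0.6942×10⁻⁴ K⁻¹
0–210 m: 1.963×10⁻⁴ × 210 × 0.86 = 0.03545178 m
Layer 2: 710 × 1.353×10⁻⁴ × 1.1 = 0.1056693 m
Layer 3: 0.6942×10⁻⁴ × 0.52 × 1200 = 0.04331808 m
Δh = 0.03545178 + 0.1056693 + 0.04331808 = 0.18443916 m ≈ 180 mm

180 mm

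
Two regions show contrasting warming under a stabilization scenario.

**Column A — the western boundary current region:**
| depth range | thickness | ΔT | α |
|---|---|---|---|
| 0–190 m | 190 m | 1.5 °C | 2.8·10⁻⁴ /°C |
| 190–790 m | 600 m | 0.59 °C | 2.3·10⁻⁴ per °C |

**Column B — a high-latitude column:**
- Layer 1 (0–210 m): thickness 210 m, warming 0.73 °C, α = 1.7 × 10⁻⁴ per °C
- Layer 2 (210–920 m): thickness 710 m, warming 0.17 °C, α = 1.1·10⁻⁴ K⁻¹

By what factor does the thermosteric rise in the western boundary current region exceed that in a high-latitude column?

A Layer 1: 190 × 1.5 × 2.8×10⁻⁴ = 0.07980 m
A 190–790 m: 600 × 0.59 × 2.3×10⁻⁴ = 0.08142 m
A total: 0.16122 m
B 0.73 × 1.7×10⁻⁴ × 210 = 0.026061 m
B 210–920 m: 710 × 0.17 × 1.1×10⁻⁴ = 0.013277 m
B total: 0.039338 m
Ratio: 0.16122 / 0.039338 ≈ 4.098

a factor of 4.1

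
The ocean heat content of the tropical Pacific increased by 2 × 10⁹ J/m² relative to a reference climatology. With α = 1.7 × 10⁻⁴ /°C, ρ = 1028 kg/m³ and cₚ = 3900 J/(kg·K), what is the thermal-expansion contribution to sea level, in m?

Δh = 0.085 m

Δh = αQ/(ρcₚ) = 1.7×10⁻⁴ × 2×10⁹ / (1028 × 3900) ≈ 0.084805 m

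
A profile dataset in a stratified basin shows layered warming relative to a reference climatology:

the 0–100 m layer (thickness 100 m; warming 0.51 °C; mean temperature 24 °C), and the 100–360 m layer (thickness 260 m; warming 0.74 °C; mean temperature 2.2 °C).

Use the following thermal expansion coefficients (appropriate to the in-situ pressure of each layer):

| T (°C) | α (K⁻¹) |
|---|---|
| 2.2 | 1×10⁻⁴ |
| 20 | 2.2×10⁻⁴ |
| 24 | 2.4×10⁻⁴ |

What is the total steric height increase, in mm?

Δh ≈ 31.5 mm

Layer 1 at 24 °C → α = 2.4×10⁻⁴ K⁻¹
Layer 2 at 2.2 °C → α = 1×10⁻⁴ K⁻¹
0–100 m: 100 × 0.51 × 2.4×10⁻⁴ = 0.01224 m
0.74 × 1×10⁻⁴ × 260 = 0.01924 m
Δh = 0.01224 + 0.01924 = 0.03148 m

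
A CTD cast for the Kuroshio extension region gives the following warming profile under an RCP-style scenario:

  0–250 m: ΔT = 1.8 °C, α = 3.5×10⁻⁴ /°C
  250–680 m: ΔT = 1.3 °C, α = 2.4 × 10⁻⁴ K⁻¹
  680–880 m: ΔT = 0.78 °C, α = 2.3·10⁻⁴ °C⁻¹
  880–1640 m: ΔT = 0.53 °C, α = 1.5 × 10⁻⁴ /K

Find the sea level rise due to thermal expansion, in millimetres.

1.8 × 250 × 3.5×10⁻⁴ = 0.15750 m
430 × 2.4×10⁻⁴ × 1.3 = 0.13416 m
680–880 m: 2.3×10⁻⁴ × 200 × 0.78 = 0.03588 m
Layer 4: 760 × 1.5×10⁻⁴ × 0.53 = 0.06042 m
Δh = 0.15750 + 0.13416 + 0.03588 + 0.06042 = 0.38796 m ≈ 390 mm

Δh = 390 mm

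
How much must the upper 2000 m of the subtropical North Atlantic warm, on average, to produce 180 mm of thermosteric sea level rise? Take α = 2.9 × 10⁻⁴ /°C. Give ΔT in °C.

ΔT = Δh/(αH) = 0.18 / (2.9×10⁻⁴ × 2000) ≈ 0.3103 °C

ΔT ≈ 0.310 °C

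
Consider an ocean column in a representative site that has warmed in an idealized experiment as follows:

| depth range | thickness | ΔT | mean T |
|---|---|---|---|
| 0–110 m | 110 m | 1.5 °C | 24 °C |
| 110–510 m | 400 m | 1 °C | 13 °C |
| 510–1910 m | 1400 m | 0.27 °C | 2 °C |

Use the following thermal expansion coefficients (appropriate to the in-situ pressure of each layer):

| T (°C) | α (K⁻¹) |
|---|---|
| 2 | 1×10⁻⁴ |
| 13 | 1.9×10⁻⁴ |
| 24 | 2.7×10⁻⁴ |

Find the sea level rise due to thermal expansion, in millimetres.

about 158 mm

Layer 1 at 24 °C → α = 2.7×10⁻⁴ K⁻¹
Layer 2 at 13 °C → α = 1.9×10⁻⁴ K⁻¹
Layer 3 at 2 °C → α = 1×10⁻⁴ K⁻¹
0–110 m: 2.7×10⁻⁴ × 1.5 × 110 = 0.04455 m
1 × 400 × 1.9×10⁻⁴ = 0.07600 m
1×10⁻⁴ × 1400 × 0.27 = 0.03780 m
Δh = 0.04455 + 0.07600 + 0.03780 = 0.15835 m ≈ 158 mm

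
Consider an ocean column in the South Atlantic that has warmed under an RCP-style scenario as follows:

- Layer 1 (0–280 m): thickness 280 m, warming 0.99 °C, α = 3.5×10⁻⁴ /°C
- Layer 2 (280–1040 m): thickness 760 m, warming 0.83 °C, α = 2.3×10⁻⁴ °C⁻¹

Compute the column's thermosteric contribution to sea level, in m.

0–280 m: 280 × 0.99 × 3.5×10⁻⁴ = 0.09702 m
2.3×10⁻⁴ × 0.83 × 760 = 0.145084 m
Δh = 0.09702 + 0.145084 = 0.242104 m

0.242 m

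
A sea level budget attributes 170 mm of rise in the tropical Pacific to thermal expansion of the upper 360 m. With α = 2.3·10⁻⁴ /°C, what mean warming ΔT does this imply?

ΔT = Δh/(αH) = 0.17 / (2.3×10⁻⁴ × 360) ≈ 2.053 K

about 2.05 K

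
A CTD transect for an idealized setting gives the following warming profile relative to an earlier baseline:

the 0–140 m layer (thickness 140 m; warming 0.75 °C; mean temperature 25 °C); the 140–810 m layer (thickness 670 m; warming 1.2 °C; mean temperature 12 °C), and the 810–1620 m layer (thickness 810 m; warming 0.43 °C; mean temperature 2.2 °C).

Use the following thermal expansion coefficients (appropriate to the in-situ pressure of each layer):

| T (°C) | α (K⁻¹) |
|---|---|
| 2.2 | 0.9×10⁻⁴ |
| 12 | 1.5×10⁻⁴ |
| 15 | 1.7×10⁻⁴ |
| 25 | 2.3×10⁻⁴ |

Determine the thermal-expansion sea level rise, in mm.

Δh ≈ 180 mm

Layer 1 at 25 °C → α = 2.3×10⁻⁴ K⁻¹
Layer 2 at 12 °C → α = 1.5×10⁻⁴ K⁻¹
Layer 3 at 2.2 °C → α = 0.9×10⁻⁴ K⁻¹
0–140 m: 2.3×10⁻⁴ × 0.75 × 140 = 0.02415 m
140–810 m: 670 × 1.5×10⁻⁴ × 1.2 = 0.12060 m
0.9×10⁻⁴ × 0.43 × 810 = 0.031347 m
Δh = 0.02415 + 0.12060 + 0.031347 = 0.176097 m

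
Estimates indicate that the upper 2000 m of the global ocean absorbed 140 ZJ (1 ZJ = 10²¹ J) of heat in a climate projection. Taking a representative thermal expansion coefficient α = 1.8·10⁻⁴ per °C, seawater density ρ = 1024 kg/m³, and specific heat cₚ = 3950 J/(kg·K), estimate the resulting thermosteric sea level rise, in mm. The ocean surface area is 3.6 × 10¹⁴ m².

Per unit area: Q = 140×10²¹ / (3.6×10¹⁴) ≈ 3.889×10⁸ J/m²
Δh = αQ/(ρcₚ) = 1.8×10⁻⁴ × 3.889×10⁸ / (1024 × 3950) ≈ 0.017307 m

17.3 mm of thermosteric rise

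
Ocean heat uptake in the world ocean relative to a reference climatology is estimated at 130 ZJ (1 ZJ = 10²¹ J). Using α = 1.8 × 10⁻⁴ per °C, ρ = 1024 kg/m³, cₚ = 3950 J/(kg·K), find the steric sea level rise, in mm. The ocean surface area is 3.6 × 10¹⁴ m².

Per unit area: Q = 130×10²¹ / (3.6×10¹⁴) ≈ 3.611×10⁸ J/m²
Δh = αQ/(ρcₚ) = 1.8×10⁻⁴ × 3.611×10⁸ / (1024 × 3950) ≈ 0.01607 m

about 16 mm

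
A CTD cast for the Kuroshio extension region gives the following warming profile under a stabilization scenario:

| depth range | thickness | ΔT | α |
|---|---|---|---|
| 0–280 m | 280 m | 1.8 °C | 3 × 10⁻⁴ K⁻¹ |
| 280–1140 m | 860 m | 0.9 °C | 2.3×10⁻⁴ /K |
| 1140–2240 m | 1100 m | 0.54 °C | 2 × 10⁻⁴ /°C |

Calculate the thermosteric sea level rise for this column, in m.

0–280 m: 3×10⁻⁴ × 280 × 1.8 = 0.15120 m
860 × 0.9 × 2.3×10⁻⁴ = 0.17802 m
0.54 × 1100 × 2×10⁻⁴ = 0.11880 m
Δh = 0.15120 + 0.17802 + 0.11880 = 0.44802 m

Δh = 0.448 m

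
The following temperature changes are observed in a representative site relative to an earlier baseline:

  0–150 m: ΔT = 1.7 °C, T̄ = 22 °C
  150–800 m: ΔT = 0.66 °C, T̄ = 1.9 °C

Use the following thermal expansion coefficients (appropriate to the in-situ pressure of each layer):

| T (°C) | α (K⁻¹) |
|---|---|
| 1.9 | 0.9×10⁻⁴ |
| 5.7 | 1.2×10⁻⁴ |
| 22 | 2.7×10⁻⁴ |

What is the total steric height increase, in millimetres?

Layer 1 at 22 °C → α = 2.7×10⁻⁴ K⁻¹
Layer 2 at 1.9 °C → α = 0.9×10⁻⁴ K⁻¹
150 × 1.7 × 2.7×10⁻⁴ = 0.06885 m
150–800 m: 650 × 0.66 × 0.9×10⁻⁴ = 0.03861 m
Δh = 0.06885 + 0.03861 = 0.10746 m

about 107 mm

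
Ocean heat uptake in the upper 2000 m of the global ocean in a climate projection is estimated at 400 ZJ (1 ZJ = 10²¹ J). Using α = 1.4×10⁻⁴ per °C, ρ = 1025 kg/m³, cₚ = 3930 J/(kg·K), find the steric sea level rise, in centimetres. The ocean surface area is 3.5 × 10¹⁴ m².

Per unit area: Q = 400×10²¹ / (3.5×10¹⁴) ≈ 1.143×10⁹ J/m²
Δh = αQ/(ρcₚ) = 1.4×10⁻⁴ × 1.143×10⁹ / (1025 × 3930) ≈ 0.039724 m

about 3.97 cm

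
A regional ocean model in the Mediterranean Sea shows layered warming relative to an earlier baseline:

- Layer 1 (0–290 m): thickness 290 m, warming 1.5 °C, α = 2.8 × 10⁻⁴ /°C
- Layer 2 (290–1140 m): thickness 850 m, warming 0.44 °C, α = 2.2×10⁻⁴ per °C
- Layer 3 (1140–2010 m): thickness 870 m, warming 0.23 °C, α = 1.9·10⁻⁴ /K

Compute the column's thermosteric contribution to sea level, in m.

2.8×10⁻⁴ × 290 × 1.5 = 0.12180 m
290–1140 m: 850 × 0.44 × 2.2×10⁻⁴ = 0.08228 m
Layer 3: 1.9×10⁻⁴ × 870 × 0.23 = 0.038019 m
Δh = 0.12180 + 0.08228 + 0.038019 = 0.242099 m ≈ 0.242 m

0.242 m of thermosteric rise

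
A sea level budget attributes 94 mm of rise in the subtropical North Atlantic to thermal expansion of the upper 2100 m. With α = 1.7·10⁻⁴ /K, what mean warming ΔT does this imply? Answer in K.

0.263 K

ΔT = Δh/(αH) = 0.094 / (1.7×10⁻⁴ × 2100) ≈ 0.2633 K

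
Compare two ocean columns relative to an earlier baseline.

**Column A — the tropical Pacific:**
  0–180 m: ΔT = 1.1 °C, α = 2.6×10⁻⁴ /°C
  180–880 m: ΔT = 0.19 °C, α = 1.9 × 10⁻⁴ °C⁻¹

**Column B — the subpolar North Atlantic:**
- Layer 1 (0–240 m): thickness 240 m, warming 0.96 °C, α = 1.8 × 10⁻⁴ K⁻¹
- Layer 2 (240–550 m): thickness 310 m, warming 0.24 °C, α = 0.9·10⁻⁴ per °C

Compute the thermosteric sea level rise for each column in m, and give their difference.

A 0–180 m: 1.1 × 180 × 2.6×10⁻⁴ = 0.05148 m
A Layer 2: 1.9×10⁻⁴ × 0.19 × 700 = 0.02527 m
A total: 0.07675 m
B 0–240 m: 0.96 × 240 × 1.8×10⁻⁴ = 0.041472 m
B 0.9×10⁻⁴ × 310 × 0.24 = 0.006696 m
B total: 0.048168 m
Difference: 0.07675 − 0.048168 = 0.028582 m

Δh_A ≈ 0.077 m, Δh_B ≈ 0.048 m; difference ≈ 0.029 m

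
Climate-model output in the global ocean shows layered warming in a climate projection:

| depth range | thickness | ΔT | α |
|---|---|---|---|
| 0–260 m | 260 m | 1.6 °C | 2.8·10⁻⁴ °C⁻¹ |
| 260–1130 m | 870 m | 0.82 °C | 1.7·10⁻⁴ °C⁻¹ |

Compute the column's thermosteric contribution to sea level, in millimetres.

0–260 m: 1.6 × 260 × 2.8×10⁻⁴ = 0.11648 m
260–1130 m: 0.82 × 870 × 1.7×10⁻⁴ = 0.121278 m
Δh = 0.11648 + 0.121278 = 0.237758 m ≈ 238 mm

Δh = 238 mm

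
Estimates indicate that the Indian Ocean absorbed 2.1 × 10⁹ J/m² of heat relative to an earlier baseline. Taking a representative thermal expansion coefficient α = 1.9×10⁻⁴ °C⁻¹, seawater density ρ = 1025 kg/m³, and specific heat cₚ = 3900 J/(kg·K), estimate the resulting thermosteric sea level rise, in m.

Δh = αQ/(ρcₚ) = 1.9×10⁻⁴ × 2.1×10⁹ / (1025 × 3900) ≈ 0.099812 m

about 0.0998 m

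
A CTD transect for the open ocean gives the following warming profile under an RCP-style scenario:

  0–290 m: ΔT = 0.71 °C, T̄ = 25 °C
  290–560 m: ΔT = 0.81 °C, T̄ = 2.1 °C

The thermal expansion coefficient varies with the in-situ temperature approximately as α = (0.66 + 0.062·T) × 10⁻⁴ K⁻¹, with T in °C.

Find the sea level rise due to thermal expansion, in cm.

Δh ≈ 6.3 cm

Layer 1: α = (0.66 + 0.062×25)×10⁻⁴ = 2.21×10⁻⁴ K⁻¹
Layer 2: α = (0.66 + 0.062×2.1)×10⁻⁴ = 0.7902×10⁻⁴ K⁻¹
Layer 1: 290 × 0.71 × 2.21×10⁻⁴ = 0.0455039 m
Layer 2: 270 × 0.7902×10⁻⁴ × 0.81 = 0.017281674 m
Δh = 0.0455039 + 0.017281674 = 0.062785574 m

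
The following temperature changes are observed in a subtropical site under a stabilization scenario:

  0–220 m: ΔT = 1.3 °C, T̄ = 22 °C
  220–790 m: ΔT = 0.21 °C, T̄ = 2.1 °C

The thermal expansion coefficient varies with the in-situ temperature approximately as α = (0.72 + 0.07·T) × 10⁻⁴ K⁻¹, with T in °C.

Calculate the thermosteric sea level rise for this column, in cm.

about 7.50 cm

Layer 1: α = (0.72 + 0.07×22)×10⁻⁴ = 2.26×10⁻⁴ K⁻¹
Layer 2: α = (0.72 + 0.07×2.1)×10⁻⁴ = 0.867×10⁻⁴ K⁻¹
Layer 1: 1.3 × 220 × 2.26×10⁻⁴ = 0.064636 m
0.867×10⁻⁴ × 0.21 × 570 = 0.01037799 m
Δh = 0.064636 + 0.01037799 = 0.07501399 m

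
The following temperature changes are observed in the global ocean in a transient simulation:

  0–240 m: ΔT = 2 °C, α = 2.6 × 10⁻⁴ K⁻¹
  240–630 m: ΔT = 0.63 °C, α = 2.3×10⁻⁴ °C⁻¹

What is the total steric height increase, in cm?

Layer 1: 2.6×10⁻⁴ × 240 × 2 = 0.12480 m
240–630 m: 0.63 × 390 × 2.3×10⁻⁴ = 0.056511 m
Δh = 0.12480 + 0.056511 = 0.181311 m

about 18.1 cm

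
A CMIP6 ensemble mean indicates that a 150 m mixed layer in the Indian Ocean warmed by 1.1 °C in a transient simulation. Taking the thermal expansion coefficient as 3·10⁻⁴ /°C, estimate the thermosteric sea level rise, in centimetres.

Δh = αΔT·H = 3×10⁻⁴ × 1.1 × 150 = 0.04950 m

5.0 cm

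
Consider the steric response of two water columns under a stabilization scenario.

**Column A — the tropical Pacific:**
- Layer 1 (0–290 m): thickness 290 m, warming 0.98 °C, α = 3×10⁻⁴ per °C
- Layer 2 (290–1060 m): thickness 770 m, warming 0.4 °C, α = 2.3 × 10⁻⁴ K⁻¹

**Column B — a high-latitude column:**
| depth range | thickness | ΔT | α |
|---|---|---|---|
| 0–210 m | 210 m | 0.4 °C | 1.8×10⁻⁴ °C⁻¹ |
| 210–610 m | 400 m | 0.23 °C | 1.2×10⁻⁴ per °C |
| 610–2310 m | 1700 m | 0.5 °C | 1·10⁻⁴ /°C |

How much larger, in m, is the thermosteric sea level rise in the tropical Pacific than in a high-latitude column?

A Layer 1: 3×10⁻⁴ × 0.98 × 290 = 0.08526 m
A 290–1060 m: 0.4 × 770 × 2.3×10⁻⁴ = 0.07084 m
A total: 0.15610 m
B 0.4 × 210 × 1.8×10⁻⁴ = 0.01512 m
B 210–610 m: 1.2×10⁻⁴ × 0.23 × 400 = 0.01104 m
B 610–2310 m: 1700 × 0.5 × 1×10⁻⁴ = 0.08500 m
B total: 0.11116 m
Difference: 0.15610 − 0.11116 = 0.04494 m

0.045 m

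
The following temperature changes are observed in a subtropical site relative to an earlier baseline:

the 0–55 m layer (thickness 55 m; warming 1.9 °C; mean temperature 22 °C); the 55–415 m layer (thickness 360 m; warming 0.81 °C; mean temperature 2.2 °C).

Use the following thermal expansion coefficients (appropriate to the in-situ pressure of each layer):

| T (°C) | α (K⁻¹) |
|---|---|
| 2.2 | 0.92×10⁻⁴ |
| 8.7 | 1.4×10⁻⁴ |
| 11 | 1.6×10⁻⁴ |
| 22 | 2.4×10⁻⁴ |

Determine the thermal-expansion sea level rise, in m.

Δh = 0.052 m

Layer 1 at 22 °C → α = 2.4×10⁻⁴ K⁻¹
Layer 2 at 2.2 °C → α = 0.92×10⁻⁴ K⁻¹
Layer 1: 2.4×10⁻⁴ × 1.9 × 55 = 0.02508 m
360 × 0.81 × 0.92×10⁻⁴ = 0.0268272 m
Δh = 0.02508 + 0.0268272 = 0.0519072 m ≈ 0.052 m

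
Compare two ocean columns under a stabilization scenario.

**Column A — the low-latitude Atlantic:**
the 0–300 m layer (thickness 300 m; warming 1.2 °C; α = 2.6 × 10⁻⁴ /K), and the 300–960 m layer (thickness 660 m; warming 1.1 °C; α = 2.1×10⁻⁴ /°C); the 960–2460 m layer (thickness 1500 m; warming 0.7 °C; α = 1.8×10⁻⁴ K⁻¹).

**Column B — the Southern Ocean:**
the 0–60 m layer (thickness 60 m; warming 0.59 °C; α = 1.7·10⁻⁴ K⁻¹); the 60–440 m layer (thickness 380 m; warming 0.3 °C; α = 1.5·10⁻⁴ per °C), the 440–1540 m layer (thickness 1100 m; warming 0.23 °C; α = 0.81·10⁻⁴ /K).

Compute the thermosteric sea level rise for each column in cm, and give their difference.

A: 44 cm; B: 4.4 cm; difference 39 cm

A 0–300 m: 300 × 1.2 × 2.6×10⁻⁴ = 0.09360 m
A Layer 2: 1.1 × 2.1×10⁻⁴ × 660 = 0.15246 m
A 1.8×10⁻⁴ × 1500 × 0.7 = 0.18900 m
A total: 0.43506 m
B 0–60 m: 0.59 × 60 × 1.7×10⁻⁴ = 0.006018 m
B Layer 2: 0.3 × 1.5×10⁻⁴ × 380 = 0.01710 m
B 0.81×10⁻⁴ × 1100 × 0.23 = 0.020493 m
B total: 0.043611 m
Difference: 0.43506 − 0.043611 = 0.391449 m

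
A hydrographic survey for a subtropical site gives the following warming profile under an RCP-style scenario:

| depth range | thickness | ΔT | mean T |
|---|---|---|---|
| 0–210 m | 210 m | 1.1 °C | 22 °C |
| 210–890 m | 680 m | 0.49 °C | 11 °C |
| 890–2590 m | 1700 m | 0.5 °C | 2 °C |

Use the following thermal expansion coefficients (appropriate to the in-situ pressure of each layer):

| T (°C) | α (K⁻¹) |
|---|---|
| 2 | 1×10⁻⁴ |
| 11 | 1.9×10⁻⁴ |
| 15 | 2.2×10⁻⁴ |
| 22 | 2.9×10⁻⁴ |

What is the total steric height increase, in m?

Δh ≈ 0.22 m

Layer 1 at 22 °C → α = 2.9×10⁻⁴ K⁻¹
Layer 2 at 11 °C → α = 1.9×10⁻⁴ K⁻¹
Layer 3 at 2 °C → α = 1×10⁻⁴ K⁻¹
210 × 2.9×10⁻⁴ × 1.1 = 0.06699 m
1.9×10⁻⁴ × 680 × 0.49 = 0.063308 m
Layer 3: 1×10⁻⁴ × 0.5 × 1700 = 0.08500 m
Δh = 0.06699 + 0.063308 + 0.08500 = 0.215298 m ≈ 0.22 m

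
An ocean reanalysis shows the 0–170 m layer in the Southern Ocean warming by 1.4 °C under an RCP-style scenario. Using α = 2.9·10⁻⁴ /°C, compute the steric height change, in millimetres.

about 69 mm

Δh = αΔT·H = 2.9×10⁻⁴ × 1.4 × 170 = 0.06902 m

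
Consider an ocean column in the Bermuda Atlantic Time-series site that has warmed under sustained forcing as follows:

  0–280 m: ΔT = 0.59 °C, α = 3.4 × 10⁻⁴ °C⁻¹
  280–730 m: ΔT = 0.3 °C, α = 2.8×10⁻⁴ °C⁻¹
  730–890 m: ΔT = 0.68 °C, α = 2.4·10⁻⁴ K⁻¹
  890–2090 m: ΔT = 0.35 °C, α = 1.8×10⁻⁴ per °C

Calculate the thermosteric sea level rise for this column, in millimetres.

0–280 m: 3.4×10⁻⁴ × 280 × 0.59 = 0.056168 m
0.3 × 450 × 2.8×10⁻⁴ = 0.03780 m
730–890 m: 2.4×10⁻⁴ × 160 × 0.68 = 0.026112 m
Layer 4: 1.8×10⁻⁴ × 0.35 × 1200 = 0.07560 m
Δh = 0.056168 + 0.03780 + 0.026112 + 0.07560 = 0.19568 m

about 196 mm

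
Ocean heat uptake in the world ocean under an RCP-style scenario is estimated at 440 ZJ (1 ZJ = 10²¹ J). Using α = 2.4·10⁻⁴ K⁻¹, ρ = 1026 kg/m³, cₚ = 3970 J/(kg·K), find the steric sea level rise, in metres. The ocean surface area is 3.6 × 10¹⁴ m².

Per unit area: Q = 440×10²¹ / (3.6×10¹⁴) ≈ 1.222×10⁹ J/m²
Δh = αQ/(ρcₚ) = 2.4×10⁻⁴ × 1.222×10⁹ / (1026 × 3970) ≈ 0.072002 m

0.072 m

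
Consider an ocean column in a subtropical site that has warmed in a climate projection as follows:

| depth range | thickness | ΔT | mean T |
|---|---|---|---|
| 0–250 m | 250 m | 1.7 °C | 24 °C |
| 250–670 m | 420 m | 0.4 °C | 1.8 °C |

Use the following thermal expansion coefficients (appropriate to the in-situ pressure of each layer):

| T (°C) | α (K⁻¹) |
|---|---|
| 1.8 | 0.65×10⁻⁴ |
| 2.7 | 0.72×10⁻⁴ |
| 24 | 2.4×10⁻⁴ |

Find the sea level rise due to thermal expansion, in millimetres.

113 mm

Layer 1 at 24 °C → α = 2.4×10⁻⁴ K⁻¹
Layer 2 at 1.8 °C → α = 0.65×10⁻⁴ K⁻¹
Layer 1: 2.4×10⁻⁴ × 250 × 1.7 = 0.10200 m
0.4 × 0.65×10⁻⁴ × 420 = 0.01092 m
Δh = 0.10200 + 0.01092 = 0.11292 m ≈ 113 mm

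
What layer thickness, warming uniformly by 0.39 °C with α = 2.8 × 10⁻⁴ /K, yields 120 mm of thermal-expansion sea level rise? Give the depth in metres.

H = Δh/(αΔT) = 0.12 / (2.8×10⁻⁴ × 0.39) ≈ 1099 m

1100 m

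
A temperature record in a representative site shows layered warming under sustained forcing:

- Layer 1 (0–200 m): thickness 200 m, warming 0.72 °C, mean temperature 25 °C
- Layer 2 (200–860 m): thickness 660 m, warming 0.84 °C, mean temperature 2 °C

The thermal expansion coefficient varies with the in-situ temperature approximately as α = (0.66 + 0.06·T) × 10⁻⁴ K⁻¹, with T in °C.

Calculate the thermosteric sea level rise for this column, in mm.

Layer 1: α = (0.66 + 0.06×25)×10⁻⁴ = 2.16×10⁻⁴ K⁻¹
Layer 2: α = (0.66 + 0.06×2)×10⁻⁴ = 0.78×10⁻⁴ K⁻¹
200 × 0.72 × 2.16×10⁻⁴ = 0.031104 m
0.78×10⁻⁴ × 660 × 0.84 = 0.0432432 m
Δh = 0.031104 + 0.0432432 = 0.0743472 m ≈ 74.3 mm

74.3 mm of thermosteric rise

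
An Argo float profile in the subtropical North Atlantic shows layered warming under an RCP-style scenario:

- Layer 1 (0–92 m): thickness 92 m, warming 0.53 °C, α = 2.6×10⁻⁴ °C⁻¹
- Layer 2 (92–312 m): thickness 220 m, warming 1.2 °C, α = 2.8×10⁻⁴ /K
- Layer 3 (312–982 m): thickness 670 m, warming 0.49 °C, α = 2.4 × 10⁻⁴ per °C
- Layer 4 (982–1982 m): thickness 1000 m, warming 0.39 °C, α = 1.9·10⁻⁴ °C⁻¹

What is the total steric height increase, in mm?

239 mm of thermosteric rise

Layer 1: 92 × 0.53 × 2.6×10⁻⁴ = 0.0126776 m
92–312 m: 2.8×10⁻⁴ × 1.2 × 220 = 0.07392 m
Layer 3: 2.4×10⁻⁴ × 670 × 0.49 = 0.078792 m
Layer 4: 0.39 × 1.9×10⁻⁴ × 1000 = 0.07410 m
Δh = 0.0126776 + 0.07392 + 0.078792 + 0.07410 = 0.2394896 m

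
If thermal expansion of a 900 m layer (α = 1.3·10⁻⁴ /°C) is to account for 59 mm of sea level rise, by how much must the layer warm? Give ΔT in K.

about 0.504 K

ΔT = Δh/(αH) = 0.059 / (1.3×10⁻⁴ × 900) ≈ 0.5043 K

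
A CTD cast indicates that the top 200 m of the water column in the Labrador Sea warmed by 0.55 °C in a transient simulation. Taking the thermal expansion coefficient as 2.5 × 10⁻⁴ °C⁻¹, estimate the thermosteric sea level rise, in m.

Δh = 0.0275 m

Δh = αΔT·H = 2.5×10⁻⁴ × 0.55 × 200 = 0.02750 m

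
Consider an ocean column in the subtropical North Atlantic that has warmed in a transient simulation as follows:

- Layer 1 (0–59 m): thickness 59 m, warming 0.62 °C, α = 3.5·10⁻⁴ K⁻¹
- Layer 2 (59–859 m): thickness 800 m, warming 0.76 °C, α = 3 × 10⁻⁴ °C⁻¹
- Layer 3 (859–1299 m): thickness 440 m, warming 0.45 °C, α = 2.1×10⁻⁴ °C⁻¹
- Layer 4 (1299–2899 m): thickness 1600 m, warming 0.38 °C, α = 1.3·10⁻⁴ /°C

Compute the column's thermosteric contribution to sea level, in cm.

59 × 3.5×10⁻⁴ × 0.62 = 0.012803 m
59–859 m: 0.76 × 800 × 3×10⁻⁴ = 0.18240 m
Layer 3: 2.1×10⁻⁴ × 440 × 0.45 = 0.04158 m
1299–2899 m: 1600 × 0.38 × 1.3×10⁻⁴ = 0.07904 m
Δh = 0.012803 + 0.18240 + 0.04158 + 0.07904 = 0.315823 m

Δh ≈ 31.6 cm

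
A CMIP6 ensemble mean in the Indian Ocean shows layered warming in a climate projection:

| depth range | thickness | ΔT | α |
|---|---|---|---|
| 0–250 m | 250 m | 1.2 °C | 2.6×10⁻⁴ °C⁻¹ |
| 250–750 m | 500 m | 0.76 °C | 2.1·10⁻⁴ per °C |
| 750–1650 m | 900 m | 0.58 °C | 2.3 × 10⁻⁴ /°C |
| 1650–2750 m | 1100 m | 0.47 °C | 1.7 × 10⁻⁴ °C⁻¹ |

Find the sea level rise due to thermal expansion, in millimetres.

370 mm of thermosteric rise

2.6×10⁻⁴ × 1.2 × 250 = 0.07800 m
2.1×10⁻⁴ × 0.76 × 500 = 0.07980 m
900 × 0.58 × 2.3×10⁻⁴ = 0.12006 m
0.47 × 1.7×10⁻⁴ × 1100 = 0.08789 m
Δh = 0.07800 + 0.07980 + 0.12006 + 0.08789 = 0.36575 m ≈ 370 mm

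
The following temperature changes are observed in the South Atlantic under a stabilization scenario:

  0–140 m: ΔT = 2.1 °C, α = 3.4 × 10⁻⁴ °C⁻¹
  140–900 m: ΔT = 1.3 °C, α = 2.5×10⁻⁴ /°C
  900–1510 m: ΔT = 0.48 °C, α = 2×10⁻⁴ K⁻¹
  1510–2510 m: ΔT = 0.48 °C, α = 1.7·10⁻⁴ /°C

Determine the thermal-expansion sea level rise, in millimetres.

about 487 mm

2.1 × 140 × 3.4×10⁻⁴ = 0.09996 m
Layer 2: 760 × 1.3 × 2.5×10⁻⁴ = 0.24700 m
Layer 3: 2×10⁻⁴ × 610 × 0.48 = 0.05856 m
Layer 4: 0.48 × 1000 × 1.7×10⁻⁴ = 0.08160 m
Δh = 0.09996 + 0.24700 + 0.05856 + 0.08160 = 0.48712 m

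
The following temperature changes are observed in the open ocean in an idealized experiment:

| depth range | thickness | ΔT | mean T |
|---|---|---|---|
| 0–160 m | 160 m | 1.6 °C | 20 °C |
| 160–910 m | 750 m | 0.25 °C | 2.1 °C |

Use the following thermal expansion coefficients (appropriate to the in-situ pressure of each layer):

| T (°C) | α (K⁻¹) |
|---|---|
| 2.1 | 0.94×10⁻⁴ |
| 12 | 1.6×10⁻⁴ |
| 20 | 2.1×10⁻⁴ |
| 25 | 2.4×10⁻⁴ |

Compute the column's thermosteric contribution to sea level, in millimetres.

71.4 mm of thermosteric rise

Layer 1 at 20 °C → α = 2.1×10⁻⁴ K⁻¹
Layer 2 at 2.1 °C → α = 0.94×10⁻⁴ K⁻¹
160 × 1.6 × 2.1×10⁻⁴ = 0.05376 m
160–910 m: 0.94×10⁻⁴ × 0.25 × 750 = 0.017625 m
Δh = 0.05376 + 0.017625 = 0.071385 m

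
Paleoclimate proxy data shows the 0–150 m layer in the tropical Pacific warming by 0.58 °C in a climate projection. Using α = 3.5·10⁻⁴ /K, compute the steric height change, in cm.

Δh = αΔT·H = 3.5×10⁻⁴ × 0.58 × 150 = 0.03045 m

Δh ≈ 3.05 cm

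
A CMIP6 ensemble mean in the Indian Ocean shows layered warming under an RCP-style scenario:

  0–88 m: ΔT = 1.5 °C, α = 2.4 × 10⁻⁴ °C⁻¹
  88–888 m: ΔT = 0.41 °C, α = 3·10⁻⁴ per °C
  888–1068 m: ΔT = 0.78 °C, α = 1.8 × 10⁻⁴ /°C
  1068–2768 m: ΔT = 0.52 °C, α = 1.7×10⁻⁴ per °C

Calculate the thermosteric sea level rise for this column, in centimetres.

30.6 cm

1.5 × 88 × 2.4×10⁻⁴ = 0.03168 m
0.41 × 3×10⁻⁴ × 800 = 0.09840 m
888–1068 m: 0.78 × 180 × 1.8×10⁻⁴ = 0.025272 m
1.7×10⁻⁴ × 0.52 × 1700 = 0.15028 m
Δh = 0.03168 + 0.09840 + 0.025272 + 0.15028 = 0.305632 m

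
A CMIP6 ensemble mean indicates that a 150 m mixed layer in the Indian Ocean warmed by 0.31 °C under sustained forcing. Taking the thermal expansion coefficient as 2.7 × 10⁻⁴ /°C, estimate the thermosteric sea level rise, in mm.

Δh = αΔT·H = 2.7×10⁻⁴ × 0.31 × 150 = 0.012555 m

about 12.6 mm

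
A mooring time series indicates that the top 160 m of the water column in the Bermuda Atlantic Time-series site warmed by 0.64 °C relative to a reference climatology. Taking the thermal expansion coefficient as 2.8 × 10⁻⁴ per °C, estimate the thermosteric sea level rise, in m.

Δh = αΔT·H = 2.8×10⁻⁴ × 0.64 × 160 = 0.028672 m

0.0287 m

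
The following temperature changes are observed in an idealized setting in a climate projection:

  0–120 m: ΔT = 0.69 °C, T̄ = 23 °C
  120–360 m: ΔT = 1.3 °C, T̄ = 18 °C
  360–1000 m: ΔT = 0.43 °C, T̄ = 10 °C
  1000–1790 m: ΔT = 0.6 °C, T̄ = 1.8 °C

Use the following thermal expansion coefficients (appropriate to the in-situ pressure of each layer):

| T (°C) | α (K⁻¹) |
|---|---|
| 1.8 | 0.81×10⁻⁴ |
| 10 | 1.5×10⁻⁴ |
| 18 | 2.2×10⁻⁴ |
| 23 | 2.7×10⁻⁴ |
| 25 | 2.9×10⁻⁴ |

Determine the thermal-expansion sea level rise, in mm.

Layer 1 at 23 °C → α = 2.7×10⁻⁴ K⁻¹
Layer 2 at 18 °C → α = 2.2×10⁻⁴ K⁻¹
Layer 3 at 10 °C → α = 1.5×10⁻⁴ K⁻¹
Layer 4 at 1.8 °C → α = 0.81×10⁻⁴ K⁻¹
2.7×10⁻⁴ × 120 × 0.69 = 0.022356 m
Layer 2: 240 × 1.3 × 2.2×10⁻⁴ = 0.06864 m
360–1000 m: 0.43 × 1.5×10⁻⁴ × 640 = 0.04128 m
1000–1790 m: 0.81×10⁻⁴ × 0.6 × 790 = 0.038394 m
Δh = 0.022356 + 0.06864 + 0.04128 + 0.038394 = 0.17067 m

about 170 mm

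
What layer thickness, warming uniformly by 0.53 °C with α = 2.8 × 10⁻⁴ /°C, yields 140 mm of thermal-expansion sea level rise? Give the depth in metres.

940 m

H = Δh/(αΔT) = 0.14 / (2.8×10⁻⁴ × 0.53) ≈ 943.4 m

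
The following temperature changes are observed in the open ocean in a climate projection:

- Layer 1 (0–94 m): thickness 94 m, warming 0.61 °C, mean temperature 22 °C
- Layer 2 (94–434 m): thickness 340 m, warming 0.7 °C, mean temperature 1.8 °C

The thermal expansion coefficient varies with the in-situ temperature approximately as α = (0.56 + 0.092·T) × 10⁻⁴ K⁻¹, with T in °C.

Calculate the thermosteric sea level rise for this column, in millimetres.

Layer 1: α = (0.56 + 0.092×22)×10⁻⁴ = 2.584×10⁻⁴ K⁻¹
Layer 2: α = (0.56 + 0.092×1.8)×10⁻⁴ = 0.7256×10⁻⁴ K⁻¹
94 × 0.61 × 2.584×10⁻⁴ = 0.014816656 m
Layer 2: 0.7 × 0.7256×10⁻⁴ × 340 = 0.01726928 m
Δh = 0.014816656 + 0.01726928 = 0.032085936 m ≈ 32.1 mm

32.1 mm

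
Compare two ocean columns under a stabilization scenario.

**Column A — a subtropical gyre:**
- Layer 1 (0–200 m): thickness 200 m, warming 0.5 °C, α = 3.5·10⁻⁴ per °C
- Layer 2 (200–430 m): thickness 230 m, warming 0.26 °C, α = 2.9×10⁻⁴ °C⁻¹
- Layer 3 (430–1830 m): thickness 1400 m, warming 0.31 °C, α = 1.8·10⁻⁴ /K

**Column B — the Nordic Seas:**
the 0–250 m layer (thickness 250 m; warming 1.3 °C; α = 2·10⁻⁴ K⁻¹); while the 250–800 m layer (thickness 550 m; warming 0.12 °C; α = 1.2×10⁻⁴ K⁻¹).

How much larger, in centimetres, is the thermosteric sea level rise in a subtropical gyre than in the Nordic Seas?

5.75 cm larger

A 0–200 m: 200 × 3.5×10⁻⁴ × 0.5 = 0.03500 m
A 200–430 m: 2.9×10⁻⁴ × 0.26 × 230 = 0.017342 m
A 430–1830 m: 1.8×10⁻⁴ × 0.31 × 1400 = 0.07812 m
A total: 0.130462 m
B Layer 1: 1.3 × 250 × 2×10⁻⁴ = 0.06500 m
B 1.2×10⁻⁴ × 550 × 0.12 = 0.00792 m
B total: 0.07292 m
Difference: 0.130462 − 0.07292 = 0.057542 m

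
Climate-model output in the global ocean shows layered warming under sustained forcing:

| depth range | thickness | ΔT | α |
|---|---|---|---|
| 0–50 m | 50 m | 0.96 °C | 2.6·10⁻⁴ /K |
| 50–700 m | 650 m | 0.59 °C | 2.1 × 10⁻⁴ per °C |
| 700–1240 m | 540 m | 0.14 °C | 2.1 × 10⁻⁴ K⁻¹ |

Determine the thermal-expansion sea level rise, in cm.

10.9 cm

0.96 × 2.6×10⁻⁴ × 50 = 0.01248 m
650 × 0.59 × 2.1×10⁻⁴ = 0.080535 m
700–1240 m: 0.14 × 2.1×10⁻⁴ × 540 = 0.015876 m
Δh = 0.01248 + 0.080535 + 0.015876 = 0.108891 m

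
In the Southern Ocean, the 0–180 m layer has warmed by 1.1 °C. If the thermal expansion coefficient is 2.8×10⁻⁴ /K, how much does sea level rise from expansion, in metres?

Δh = αΔT·H = 2.8×10⁻⁴ × 1.1 × 180 = 0.05544 m

0.0554 m of thermosteric rise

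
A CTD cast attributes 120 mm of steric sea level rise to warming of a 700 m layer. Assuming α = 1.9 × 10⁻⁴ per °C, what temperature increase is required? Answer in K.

ΔT ≈ 0.90 K

ΔT = Δh/(αH) = 0.12 / (1.9×10⁻⁴ × 700) ≈ 0.9023 K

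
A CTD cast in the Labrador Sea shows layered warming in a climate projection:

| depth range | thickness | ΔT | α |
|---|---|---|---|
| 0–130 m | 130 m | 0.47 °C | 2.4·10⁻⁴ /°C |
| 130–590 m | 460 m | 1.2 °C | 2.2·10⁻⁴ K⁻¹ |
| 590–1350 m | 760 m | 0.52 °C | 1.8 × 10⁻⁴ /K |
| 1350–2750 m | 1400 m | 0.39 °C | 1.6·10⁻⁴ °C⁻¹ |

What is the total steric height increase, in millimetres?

0–130 m: 0.47 × 2.4×10⁻⁴ × 130 = 0.014664 m
Layer 2: 1.2 × 2.2×10⁻⁴ × 460 = 0.12144 m
Layer 3: 1.8×10⁻⁴ × 0.52 × 760 = 0.071136 m
1350–2750 m: 1.6×10⁻⁴ × 1400 × 0.39 = 0.08736 m
Δh = 0.014664 + 0.12144 + 0.071136 + 0.08736 = 0.29460 m

about 295 mm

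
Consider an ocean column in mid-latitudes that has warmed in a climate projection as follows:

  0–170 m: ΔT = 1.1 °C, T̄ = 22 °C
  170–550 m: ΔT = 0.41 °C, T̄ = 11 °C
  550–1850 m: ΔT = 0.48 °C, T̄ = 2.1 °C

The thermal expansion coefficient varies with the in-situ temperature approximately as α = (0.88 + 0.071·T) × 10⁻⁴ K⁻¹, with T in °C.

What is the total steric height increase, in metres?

0.136 m of thermosteric rise

Layer 1: α = (0.88 + 0.071×22)×10⁻⁴ = 2.442×10⁻⁴ K⁻¹
Layer 2: α = (0.88 + 0.071×11)×10⁻⁴ = 1.661×10⁻⁴ K⁻¹
Layer 3: α = (0.88 + 0.071×2.1)×10⁻⁴ = 1.0291×10⁻⁴ K⁻¹
0–170 m: 2.442×10⁻⁴ × 1.1 × 170 = 0.0456654 m
0.41 × 1.661×10⁻⁴ × 380 = 0.02587838 m
1.0291×10⁻⁴ × 1300 × 0.48 = 0.06421584 m
Δh = 0.0456654 + 0.02587838 + 0.06421584 = 0.13575962 m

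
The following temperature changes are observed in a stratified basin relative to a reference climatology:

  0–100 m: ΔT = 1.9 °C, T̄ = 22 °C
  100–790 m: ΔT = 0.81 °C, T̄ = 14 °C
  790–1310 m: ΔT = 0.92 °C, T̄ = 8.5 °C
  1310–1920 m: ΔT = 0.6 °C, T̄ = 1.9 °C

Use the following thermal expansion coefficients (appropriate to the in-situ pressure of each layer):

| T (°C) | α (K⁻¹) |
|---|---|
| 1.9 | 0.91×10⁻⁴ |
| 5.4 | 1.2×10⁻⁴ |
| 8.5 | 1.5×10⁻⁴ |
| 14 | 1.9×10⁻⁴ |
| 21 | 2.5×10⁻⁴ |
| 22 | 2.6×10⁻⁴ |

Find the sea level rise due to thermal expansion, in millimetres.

Layer 1 at 22 °C → α = 2.6×10⁻⁴ K⁻¹
Layer 2 at 14 °C → α = 1.9×10⁻⁴ K⁻¹
Layer 3 at 8.5 °C → α = 1.5×10⁻⁴ K⁻¹
Layer 4 at 1.9 °C → α = 0.91×10⁻⁴ K⁻¹
2.6×10⁻⁴ × 1.9 × 100 = 0.04940 m
100–790 m: 0.81 × 690 × 1.9×10⁻⁴ = 0.106191 m
Layer 3: 520 × 0.92 × 1.5×10⁻⁴ = 0.07176 m
Layer 4: 0.6 × 610 × 0.91×10⁻⁴ = 0.033306 m
Δh = 0.04940 + 0.106191 + 0.07176 + 0.033306 = 0.260657 m ≈ 261 mm

261 mm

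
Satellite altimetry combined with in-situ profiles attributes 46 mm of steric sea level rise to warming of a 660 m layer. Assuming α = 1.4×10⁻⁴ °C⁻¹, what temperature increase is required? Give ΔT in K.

ΔT ≈ 0.498 K

ΔT = Δh/(αH) = 0.046 / (1.4×10⁻⁴ × 660) ≈ 0.4978 K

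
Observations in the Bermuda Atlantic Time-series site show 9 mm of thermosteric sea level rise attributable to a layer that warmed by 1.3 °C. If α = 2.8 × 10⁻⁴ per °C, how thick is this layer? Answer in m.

H = Δh/(αΔT) = 0.009 / (2.8×10⁻⁴ × 1.3) ≈ 24.73 m

25 m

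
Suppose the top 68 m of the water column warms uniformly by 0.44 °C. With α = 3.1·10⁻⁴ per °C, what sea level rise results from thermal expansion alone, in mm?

Δh = αΔT·H = 3.1×10⁻⁴ × 0.44 × 68 = 0.0092752 m

9.3 mm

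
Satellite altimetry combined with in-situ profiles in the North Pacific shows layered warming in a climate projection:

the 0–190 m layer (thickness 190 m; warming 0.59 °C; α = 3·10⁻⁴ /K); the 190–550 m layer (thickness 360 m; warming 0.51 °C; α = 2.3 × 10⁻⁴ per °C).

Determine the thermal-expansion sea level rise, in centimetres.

about 7.6 cm

0–190 m: 0.59 × 190 × 3×10⁻⁴ = 0.03363 m
190–550 m: 0.51 × 2.3×10⁻⁴ × 360 = 0.042228 m
Δh = 0.03363 + 0.042228 = 0.075858 m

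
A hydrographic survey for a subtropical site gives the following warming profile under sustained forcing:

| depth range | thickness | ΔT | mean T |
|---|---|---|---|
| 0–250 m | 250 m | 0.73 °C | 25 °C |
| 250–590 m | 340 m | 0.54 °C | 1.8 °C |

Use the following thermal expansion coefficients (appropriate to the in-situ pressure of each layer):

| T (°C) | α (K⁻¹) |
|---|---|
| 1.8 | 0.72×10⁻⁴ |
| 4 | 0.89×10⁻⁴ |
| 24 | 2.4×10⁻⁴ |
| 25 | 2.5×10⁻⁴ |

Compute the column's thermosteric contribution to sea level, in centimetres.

Layer 1 at 25 °C → α = 2.5×10⁻⁴ K⁻¹
Layer 2 at 1.8 °C → α = 0.72×10⁻⁴ K⁻¹
250 × 2.5×10⁻⁴ × 0.73 = 0.045625 m
250–590 m: 0.72×10⁻⁴ × 340 × 0.54 = 0.0132192 m
Δh = 0.045625 + 0.0132192 = 0.0588442 m

5.88 cm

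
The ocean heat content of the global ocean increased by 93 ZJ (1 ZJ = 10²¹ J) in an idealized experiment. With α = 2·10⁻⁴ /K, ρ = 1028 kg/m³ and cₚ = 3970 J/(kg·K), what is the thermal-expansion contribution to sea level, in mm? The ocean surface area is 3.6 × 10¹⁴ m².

13 mm of thermosteric rise

Per unit area: Q = 93×10²¹ / (3.6×10¹⁴) ≈ 2.583×10⁸ J/m²
Δh = αQ/(ρcₚ) = 2×10⁻⁴ × 2.583×10⁸ / (1028 × 3970) ≈ 0.012658 m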